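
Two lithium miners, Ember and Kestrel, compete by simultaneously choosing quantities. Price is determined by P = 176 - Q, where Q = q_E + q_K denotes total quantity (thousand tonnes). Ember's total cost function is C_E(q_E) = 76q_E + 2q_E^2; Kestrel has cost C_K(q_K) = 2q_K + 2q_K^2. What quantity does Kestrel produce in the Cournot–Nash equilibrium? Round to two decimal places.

26.97

Ember's profit: π_E = (176 - Q)q_E - (76q_E + 2q_E²). Setting ∂π_E/∂q_E = 0: 100 - 6q_E - (q_K) = 0.
Kestrel's profit: π_K = (176 - Q)q_K - (2q_K + 2q_K²). Setting ∂π_K/∂q_K = 0: 174 - 6q_K - (q_E) = 0.
Best responses: q_E = (100 - q_K)/6, q_K = (174 - q_E)/6.
Solving the pair: q_E = 426/35, q_K = 944/35.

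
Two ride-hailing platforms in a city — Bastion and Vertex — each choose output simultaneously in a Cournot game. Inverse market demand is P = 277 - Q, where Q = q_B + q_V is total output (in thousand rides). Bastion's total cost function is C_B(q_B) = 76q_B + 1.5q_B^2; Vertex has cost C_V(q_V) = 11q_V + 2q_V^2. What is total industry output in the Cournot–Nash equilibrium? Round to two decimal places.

71.34

Bastion's profit: π_B = (277 - Q)q_B - (76q_B + (3/2)q_B²). Setting ∂π_B/∂q_B = 0: 201 - 5q_B - (q_V) = 0.
Vertex's first-order condition: 266 - 6q_V - (q_B) = 0.
So q_B = (201 - q_V)/5 and q_V = (266 - q_B)/6.
Substituting one into the other gives q_B = 940/29 and q_V = 1129/29.
Total output Q = 940/29 + 1129/29 = 71.3448.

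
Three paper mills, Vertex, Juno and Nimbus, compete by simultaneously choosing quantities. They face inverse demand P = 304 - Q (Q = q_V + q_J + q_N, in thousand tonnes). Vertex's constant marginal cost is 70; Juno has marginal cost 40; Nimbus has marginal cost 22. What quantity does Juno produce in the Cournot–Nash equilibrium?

69

Vertex's profit: π_V = (304 - Q)q_V - (70q_V). Setting ∂π_V/∂q_V = 0: 234 - 2q_V - (q_J + q_N) = 0.
Juno's profit: π_J = (304 - Q)q_J - (40q_J). Setting ∂π_J/∂q_J = 0: 264 - 2q_J - (q_V + q_N) = 0.
Nimbus's profit: π_N = (304 - Q)q_N - (22q_N). Setting ∂π_N/∂q_N = 0: 282 - 2q_N - (q_V + q_J) = 0.
Adding the 3 first-order conditions: 780 − 4Q = 0, so Q = 195.
Back-substituting: q_V = (234 − 195) = 39, q_J = (264 − 195) = 69, q_N = (282 − 195) = 87.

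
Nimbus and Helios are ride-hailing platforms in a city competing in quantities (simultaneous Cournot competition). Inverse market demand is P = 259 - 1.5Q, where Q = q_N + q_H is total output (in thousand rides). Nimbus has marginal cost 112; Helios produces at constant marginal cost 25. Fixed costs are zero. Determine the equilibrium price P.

Nimbus's profit: π_N = (259 - 1.5Q)q_N - (112q_N). Setting ∂π_N/∂q_N = 0: 147 - 3q_N - (3/2)(q_H) = 0.
Helios's profit: π_H = (259 - 1.5Q)q_H - (25q_H). Setting ∂π_H/∂q_H = 0: 234 - 3q_H - (3/2)(q_N) = 0.
Best responses: q_N = (147 - (3/2)q_H)/3, q_H = (234 - (3/2)q_N)/3.
Substituting one into the other gives q_N = 40/3 and q_H = 214/3.
Total output Q = 254/3, so price P = 259 - (3/2)·(254/3) = 132.

132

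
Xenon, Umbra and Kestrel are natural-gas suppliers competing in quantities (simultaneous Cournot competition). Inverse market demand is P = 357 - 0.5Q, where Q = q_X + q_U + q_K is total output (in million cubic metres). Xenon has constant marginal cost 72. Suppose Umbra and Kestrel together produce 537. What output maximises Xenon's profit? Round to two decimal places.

16.50

With rivals' combined output fixed at 537, Xenon's profit is π_X = (357 - (1/2)·537 - (1/2)q_X)q_X - (72q_X) = (177/2 - (1/2)q_X)q_X - (72q_X).
∂π_X/∂q_X = 33/2 - q_X = 0, so q_X = 33/2.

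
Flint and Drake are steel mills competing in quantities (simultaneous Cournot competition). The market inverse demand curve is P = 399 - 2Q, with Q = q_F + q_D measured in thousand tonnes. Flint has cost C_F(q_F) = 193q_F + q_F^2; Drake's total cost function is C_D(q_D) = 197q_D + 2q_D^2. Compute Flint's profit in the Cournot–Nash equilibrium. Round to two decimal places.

Flint's profit: π_F = (399 - 2Q)q_F - (193q_F + q_F²). Setting ∂π_F/∂q_F = 0: 206 - 6q_F - 2(q_D) = 0.
Drake's first-order condition: 202 - 8q_D - 2(q_F) = 0.
Best responses: q_F = (206 - 2q_D)/6, q_D = (202 - 2q_F)/8.
Solving the pair: q_F = 311/11, q_D = 200/11.
Price P = 399 - 2·(511/11) = 306.0909.
Flint's profit: 306.0909·(311/11) - 193·(311/11) - (311/11)² = 2398.0413.

2398.04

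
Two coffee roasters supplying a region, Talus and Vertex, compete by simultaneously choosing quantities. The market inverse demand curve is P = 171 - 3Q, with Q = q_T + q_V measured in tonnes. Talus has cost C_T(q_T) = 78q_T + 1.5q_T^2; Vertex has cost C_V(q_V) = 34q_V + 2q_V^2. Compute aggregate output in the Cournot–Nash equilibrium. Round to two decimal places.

Talus's profit: π_T = (171 - 3Q)q_T - (78q_T + (3/2)q_T²). Setting ∂π_T/∂q_T = 0: 93 - 9q_T - 3(q_V) = 0.
Vertex's first-order condition: 137 - 10q_V - 3(q_T) = 0.
Rearranging gives the reaction functions q_T = (93 - 3q_V)/9 and q_V = (137 - 3q_T)/10.
Substituting one into the other gives q_T = 173/27 and q_V = 106/9.
Total output Q = 173/27 + 106/9 = 491/27.

18.19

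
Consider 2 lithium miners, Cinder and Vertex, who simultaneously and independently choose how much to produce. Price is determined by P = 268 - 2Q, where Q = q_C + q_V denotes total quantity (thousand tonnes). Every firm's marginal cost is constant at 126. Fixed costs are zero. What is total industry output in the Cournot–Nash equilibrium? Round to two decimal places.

47.33

Each firm earns π_i = (268 - 2Q)q_i - 126q_i.
First-order condition (treating rivals' output as given): 142 - 4q_i - 2q_j = 0.
By symmetry each firm produces the same amount; substituting q_j = q_i yields q_i = 142/6 = 71/3.
Total output Q = 71/3 + 71/3 = 142/3.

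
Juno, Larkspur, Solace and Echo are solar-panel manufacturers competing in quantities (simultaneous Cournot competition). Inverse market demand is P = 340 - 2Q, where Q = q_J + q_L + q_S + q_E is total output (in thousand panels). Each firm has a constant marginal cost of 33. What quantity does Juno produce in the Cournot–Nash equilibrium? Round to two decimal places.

Each firm earns π_i = (340 - 2Q)q_i - 33q_i.
Setting ∂π_i/∂q_i = 0 with rivals' quantities fixed: 307 - 4q_i - 2·Σ_{j≠i} q_j = 0.
By symmetry each firm produces the same amount; substituting Σ_{j≠i} q_j = 3q_i yields q_i = 307/10.

30.70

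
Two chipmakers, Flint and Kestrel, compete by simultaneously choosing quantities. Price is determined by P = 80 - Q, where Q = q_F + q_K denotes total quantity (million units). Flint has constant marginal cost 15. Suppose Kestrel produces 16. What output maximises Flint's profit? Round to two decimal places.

24.50

With the rival's output fixed at 16, Flint's profit is π_F = (80 - 16 - q_F)q_F - (15q_F) = (64 - q_F)q_F - (15q_F).
∂π_F/∂q_F = 49 - 2q_F = 0, so q_F = 49/2.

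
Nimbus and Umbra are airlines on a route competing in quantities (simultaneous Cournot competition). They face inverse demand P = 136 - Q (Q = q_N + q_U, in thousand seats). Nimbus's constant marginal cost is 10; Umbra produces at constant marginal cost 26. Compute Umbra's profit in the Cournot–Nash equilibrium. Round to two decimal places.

981.78

Nimbus's profit: π_N = (136 - Q)q_N - (10q_N). Setting ∂π_N/∂q_N = 0: 126 - 2q_N - (q_U) = 0.
Umbra's profit: π_U = (136 - Q)q_U - (26q_U). Setting ∂π_U/∂q_U = 0: 110 - 2q_U - (q_N) = 0.
So q_N = (126 - q_U)/2 and q_U = (110 - q_N)/2.
Solving the pair: q_N = 142/3, q_U = 94/3.
Price P = 136 - 236/3 = 172/3.
Umbra's profit: (172/3 - 26)·(94/3) = 981.7778.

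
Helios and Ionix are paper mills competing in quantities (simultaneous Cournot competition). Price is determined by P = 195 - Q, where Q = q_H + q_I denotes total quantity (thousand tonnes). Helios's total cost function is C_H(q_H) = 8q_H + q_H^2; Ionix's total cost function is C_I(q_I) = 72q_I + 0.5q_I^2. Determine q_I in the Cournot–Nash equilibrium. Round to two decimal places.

Helios's profit: π_H = (195 - Q)q_H - (8q_H + q_H²). Setting ∂π_H/∂q_H = 0: 187 - 4q_H - (q_I) = 0.
Ionix's first-order condition: 123 - 3q_I - (q_H) = 0.
Best responses: q_H = (187 - q_I)/4, q_I = (123 - q_H)/3.
Solving the pair: q_H = 438/11, q_I = 305/11.

27.73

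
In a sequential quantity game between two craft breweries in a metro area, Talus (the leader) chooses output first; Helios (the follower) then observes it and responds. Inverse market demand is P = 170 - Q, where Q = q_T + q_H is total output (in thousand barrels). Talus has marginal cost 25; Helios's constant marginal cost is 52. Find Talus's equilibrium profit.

The follower Helios best-responds to any q_T: π_H = (170 - Q)q_H - 52q_H.
∂π_H/∂q_H = 118 - q_T - 2q_H = 0 gives the reaction function q_H = (118 - q_T)/2.
The leader anticipates this reaction. Substituting into P = 170 - Q gives P = 111 - (1/2)q_T, so π_T = (111 - (1/2)q_T)q_T - 25q_T.
Maximising: ∂π_T/∂q_T = 86 - q_T = 0, giving q_T = 86.
Then q_H = (118 - 86)/2 = 16.
Price P = 170 - 102 = 68.
Talus's profit: (68 - 25)·86 = 3698.

3698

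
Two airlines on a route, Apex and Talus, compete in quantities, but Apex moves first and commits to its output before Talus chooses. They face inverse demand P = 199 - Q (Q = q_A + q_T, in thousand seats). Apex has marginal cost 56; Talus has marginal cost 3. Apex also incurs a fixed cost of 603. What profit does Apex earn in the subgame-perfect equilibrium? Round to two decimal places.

Solve by backward induction. Given q_A, the follower Talus maximises π_T = (199 - q_A - q_T)q_T - 3q_T.
Setting the follower's marginal profit to zero, 196 - q_A - 2q_T = 0, i.e. q_T = (196 - q_A)/2.
Apex substitutes q_T(q_A) into its own profit: π_A = q_A(199 - q_A - (196 - q_A)/2) - 56q_A = (101 - (1/2)q_A)q_A - 56q_A.
Maximising: ∂π_A/∂q_A = 45 - q_A = 0, giving q_A = 45.
Then q_T = (196 - 45)/2 = 151/2.
Price P = 199 - 241/2 = 157/2.
Apex's profit: (157/2 - 56)·45 - 603 = 819/2.

409.50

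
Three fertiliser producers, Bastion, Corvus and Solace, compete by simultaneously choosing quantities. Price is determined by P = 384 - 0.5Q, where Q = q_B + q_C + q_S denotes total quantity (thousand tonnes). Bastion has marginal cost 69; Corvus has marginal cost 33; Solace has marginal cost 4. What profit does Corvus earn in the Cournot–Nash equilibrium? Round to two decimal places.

16020.50

Bastion's profit: π_B = (384 - 0.5Q)q_B - (69q_B). Setting ∂π_B/∂q_B = 0: 315 - q_B - (1/2)(q_C + q_S) = 0.
Corvus's profit: π_C = (384 - 0.5Q)q_C - (33q_C). Setting ∂π_C/∂q_C = 0: 351 - q_C - (1/2)(q_B + q_S) = 0.
Solace's profit: π_S = (384 - 0.5Q)q_S - (4q_S). Setting ∂π_S/∂q_S = 0: 380 - q_S - (1/2)(q_B + q_C) = 0.
Summing all 3 equations gives 1046 − 2Q = 0, hence Q = 523.
Back-substituting: q_B = (315 − 523/2)/(1/2) = 107, q_C = (351 − 523/2)/(1/2) = 179, q_S = (380 − 523/2)/(1/2) = 237.
Price P = 384 - (1/2)·523 = 245/2.
Corvus's profit: (245/2 - 33)·179 = 16020.5000.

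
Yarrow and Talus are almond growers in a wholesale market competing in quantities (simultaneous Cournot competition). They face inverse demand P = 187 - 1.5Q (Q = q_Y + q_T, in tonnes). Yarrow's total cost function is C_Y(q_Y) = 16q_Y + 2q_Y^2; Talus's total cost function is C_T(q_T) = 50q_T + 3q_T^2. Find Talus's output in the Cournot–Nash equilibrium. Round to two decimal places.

Yarrow's profit: π_Y = (187 - 1.5Q)q_Y - (16q_Y + 2q_Y²). Setting ∂π_Y/∂q_Y = 0: 171 - 7q_Y - (3/2)(q_T) = 0.
Talus's first-order condition: 137 - 9q_T - (3/2)(q_Y) = 0.
Rearranging gives the reaction functions q_Y = (171 - (3/2)q_T)/7 and q_T = (137 - (3/2)q_Y)/9.
Solving the pair: q_Y = 1778/81, q_T = 11.5638.

11.56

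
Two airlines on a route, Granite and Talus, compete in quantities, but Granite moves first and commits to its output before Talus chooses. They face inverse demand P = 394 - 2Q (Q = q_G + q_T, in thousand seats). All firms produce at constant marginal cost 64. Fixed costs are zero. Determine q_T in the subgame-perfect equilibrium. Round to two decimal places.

The follower Talus best-responds to any q_G: π_T = (394 - 2Q)q_T - 64q_T.
∂π_T/∂q_T = 330 - 2q_G - 4q_T = 0 gives the reaction function q_T = (330 - 2q_G)/4.
The leader anticipates this reaction. Substituting into P = 394 - 2Q gives P = 229 - q_G, so π_G = (229 - q_G)q_G - 64q_G.
Maximising: ∂π_G/∂q_G = 165 - 2q_G = 0, giving q_G = 165/2.
Then q_T = (330 - 2·(165/2))/4 = 165/4.

41.25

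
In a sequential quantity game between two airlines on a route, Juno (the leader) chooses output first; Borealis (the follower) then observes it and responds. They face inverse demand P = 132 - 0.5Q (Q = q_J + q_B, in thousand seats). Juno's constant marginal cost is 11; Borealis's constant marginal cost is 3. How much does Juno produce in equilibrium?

The follower Borealis best-responds to any q_J: π_B = (132 - 0.5Q)q_B - 3q_B.
Setting the follower's marginal profit to zero, 129 - (1/2)q_J - q_B = 0, i.e. q_B = (129 - (1/2)q_J).
The leader anticipates this reaction. Substituting into P = 132 - 0.5Q gives P = 135/2 - (1/4)q_J, so π_J = (135/2 - (1/4)q_J)q_J - 11q_J.
Maximising: ∂π_J/∂q_J = 113/2 - (1/2)q_J = 0, giving q_J = 113.
Then q_B = (129 - (1/2)·113) = 145/2.

113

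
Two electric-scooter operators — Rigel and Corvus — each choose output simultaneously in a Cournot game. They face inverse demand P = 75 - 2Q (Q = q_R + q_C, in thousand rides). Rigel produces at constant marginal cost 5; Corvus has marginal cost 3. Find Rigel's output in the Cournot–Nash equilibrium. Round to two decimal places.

11.33

Rigel's profit: π_R = (75 - 2Q)q_R - (5q_R). Setting ∂π_R/∂q_R = 0: 70 - 4q_R - 2(q_C) = 0.
Corvus's profit: π_C = (75 - 2Q)q_C - (3q_C). Setting ∂π_C/∂q_C = 0: 72 - 4q_C - 2(q_R) = 0.
Best responses: q_R = (70 - 2q_C)/4, q_C = (72 - 2q_R)/4.
Substituting one into the other gives q_R = 34/3 and q_C = 37/3.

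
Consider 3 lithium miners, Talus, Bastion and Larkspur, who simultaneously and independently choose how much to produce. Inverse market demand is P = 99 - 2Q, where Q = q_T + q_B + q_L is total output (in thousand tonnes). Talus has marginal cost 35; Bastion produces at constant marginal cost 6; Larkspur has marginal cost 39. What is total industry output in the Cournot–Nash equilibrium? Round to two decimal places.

Talus's profit: π_T = (99 - 2Q)q_T - (35q_T). Setting ∂π_T/∂q_T = 0: 64 - 4q_T - 2(q_B + q_L) = 0.
Bastion's first-order condition: 93 - 4q_B - 2(q_T + q_L) = 0.
Larkspur's first-order condition: 60 - 4q_L - 2(q_T + q_B) = 0.
Adding the 3 first-order conditions: 217 − 8Q = 0, so Q = 217/8.
Back-substituting: q_T = (64 − 217/4)/2 = 39/8, q_B = (93 − 217/4)/2 = 155/8, q_L = (60 − 217/4)/2 = 23/8.
Total output Q = 39/8 + 155/8 + 23/8 = 217/8.

27.13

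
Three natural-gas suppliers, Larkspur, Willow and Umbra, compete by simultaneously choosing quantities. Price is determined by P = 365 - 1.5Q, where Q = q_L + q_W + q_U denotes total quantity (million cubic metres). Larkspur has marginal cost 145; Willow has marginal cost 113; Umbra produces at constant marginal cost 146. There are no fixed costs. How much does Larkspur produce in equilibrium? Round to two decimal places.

Larkspur's profit: π_L = (365 - 1.5Q)q_L - (145q_L). Setting ∂π_L/∂q_L = 0: 220 - 3q_L - (3/2)(q_W + q_U) = 0.
Willow's first-order condition: 252 - 3q_W - (3/2)(q_L + q_U) = 0.
Umbra's profit: π_U = (365 - 1.5Q)q_U - (146q_U). Setting ∂π_U/∂q_U = 0: 219 - 3q_U - (3/2)(q_L + q_W) = 0.
Summing all 3 equations gives 691 − 6Q = 0, hence Q = 691/6.
Back-substituting: q_L = (220 − 691/4)/(3/2) = 63/2, q_W = (252 − 691/4)/(3/2) = 317/6, q_U = (219 − 691/4)/(3/2) = 185/6.

31.50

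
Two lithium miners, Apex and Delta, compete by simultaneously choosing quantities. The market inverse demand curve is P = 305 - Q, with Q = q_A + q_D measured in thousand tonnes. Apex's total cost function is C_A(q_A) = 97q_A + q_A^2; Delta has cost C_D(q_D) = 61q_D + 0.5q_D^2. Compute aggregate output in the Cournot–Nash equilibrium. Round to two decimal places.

104.36

Apex's profit: π_A = (305 - Q)q_A - (97q_A + q_A²). Setting ∂π_A/∂q_A = 0: 208 - 4q_A - (q_D) = 0.
Delta's profit: π_D = (305 - Q)q_D - (61q_D + (1/2)q_D²). Setting ∂π_D/∂q_D = 0: 244 - 3q_D - (q_A) = 0.
So q_A = (208 - q_D)/4 and q_D = (244 - q_A)/3.
Substituting one into the other gives q_A = 380/11 and q_D = 768/11.
Total output Q = 380/11 + 768/11 = 1148/11.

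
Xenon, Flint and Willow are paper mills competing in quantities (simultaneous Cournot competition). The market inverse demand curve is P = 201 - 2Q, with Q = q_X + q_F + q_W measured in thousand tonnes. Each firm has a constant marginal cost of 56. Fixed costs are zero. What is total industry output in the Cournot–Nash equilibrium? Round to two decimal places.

54.38

A representative firm's profit is π_i = q_i(201 - 2Q) - 56q_i.
First-order condition (treating rivals' output as given): 145 - 4q_i - 2·Σ_{j≠i} q_j = 0.
By symmetry each firm produces the same amount; substituting Σ_{j≠i} q_j = 2q_i yields q_i = 145/8.
Total output Q = 145/8 + 145/8 + 145/8 = 435/8.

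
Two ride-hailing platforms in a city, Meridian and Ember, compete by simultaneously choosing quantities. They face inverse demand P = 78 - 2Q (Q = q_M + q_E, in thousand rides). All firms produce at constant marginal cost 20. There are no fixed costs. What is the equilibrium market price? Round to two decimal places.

A representative firm's profit is π_i = q_i(78 - 2Q) - 20q_i.
Setting ∂π_i/∂q_i = 0 with rivals' quantities fixed: 58 - 4q_i - 2q_j = 0.
With identical firms every q_j equals q_i, so q_j = q_i and 58 = 6q_i, giving q_i = 29/3.
Total output Q = 58/3, so price P = 78 - 2·(58/3) = 118/3.

39.33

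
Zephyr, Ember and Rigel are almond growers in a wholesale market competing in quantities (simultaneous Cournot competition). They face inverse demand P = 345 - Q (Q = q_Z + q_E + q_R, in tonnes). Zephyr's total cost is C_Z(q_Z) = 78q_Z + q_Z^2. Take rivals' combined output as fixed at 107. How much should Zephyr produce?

40

With rivals' combined output fixed at 107, Zephyr's profit is π_Z = (345 - 107 - q_Z)q_Z - (78q_Z + q_Z²) = (238 - q_Z)q_Z - (78q_Z + q_Z²).
∂π_Z/∂q_Z = 160 - 4q_Z = 0, so q_Z = 40.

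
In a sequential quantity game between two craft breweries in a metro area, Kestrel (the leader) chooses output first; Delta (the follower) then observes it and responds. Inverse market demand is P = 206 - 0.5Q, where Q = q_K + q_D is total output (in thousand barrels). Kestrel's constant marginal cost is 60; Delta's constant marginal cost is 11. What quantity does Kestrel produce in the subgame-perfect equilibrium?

The follower Delta best-responds to any q_K: π_D = (206 - 0.5Q)q_D - 11q_D.
Follower FOC: 195 - (1/2)q_K - q_D = 0, so q_D(q_K) = (195 - (1/2)q_K).
The leader anticipates this reaction. Substituting into P = 206 - 0.5Q gives P = 217/2 - (1/4)q_K, so π_K = (217/2 - (1/4)q_K)q_K - 60q_K.
Maximising: ∂π_K/∂q_K = 97/2 - (1/2)q_K = 0, giving q_K = 97.
Then q_D = (195 - (1/2)·97) = 293/2.

97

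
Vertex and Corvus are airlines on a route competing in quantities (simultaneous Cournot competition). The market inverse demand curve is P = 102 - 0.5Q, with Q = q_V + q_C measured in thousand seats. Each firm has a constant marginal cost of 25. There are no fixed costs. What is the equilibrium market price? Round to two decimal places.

A representative firm's profit is π_i = q_i(102 - 0.5Q) - 25q_i.
Setting ∂π_i/∂q_i = 0 with rivals' quantities fixed: 77 - q_i - (1/2)q_j = 0.
By symmetry each firm produces the same amount; substituting q_j = q_i yields q_i = 77/(3/2) = 154/3.
Total output Q = 308/3, so price P = 102 - (1/2)·(308/3) = 152/3.

50.67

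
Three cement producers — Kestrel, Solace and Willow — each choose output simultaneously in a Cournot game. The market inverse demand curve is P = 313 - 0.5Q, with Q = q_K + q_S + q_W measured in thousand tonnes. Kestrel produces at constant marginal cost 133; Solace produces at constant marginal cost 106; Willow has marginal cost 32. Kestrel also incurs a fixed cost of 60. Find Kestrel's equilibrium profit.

278

Kestrel's profit: π_K = (313 - 0.5Q)q_K - (133q_K). Setting ∂π_K/∂q_K = 0: 180 - q_K - (1/2)(q_S + q_W) = 0.
Solace's first-order condition: 207 - q_S - (1/2)(q_K + q_W) = 0.
Willow's first-order condition: 281 - q_W - (1/2)(q_K + q_S) = 0.
Adding the 3 first-order conditions: 668 − 2Q = 0, so Q = 334.
Back-substituting: q_K = (180 − 167)/(1/2) = 26, q_S = (207 − 167)/(1/2) = 80, q_W = (281 − 167)/(1/2) = 228.
Price P = 313 - (1/2)·334 = 146.
Kestrel's profit: (146 - 133)·26 - 60 = 278.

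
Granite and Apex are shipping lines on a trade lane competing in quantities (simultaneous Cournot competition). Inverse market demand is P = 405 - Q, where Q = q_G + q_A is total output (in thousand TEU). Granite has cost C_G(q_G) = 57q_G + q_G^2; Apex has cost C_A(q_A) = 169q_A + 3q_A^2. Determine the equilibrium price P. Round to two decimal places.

303.58

Granite's profit: π_G = (405 - Q)q_G - (57q_G + q_G²). Setting ∂π_G/∂q_G = 0: 348 - 4q_G - (q_A) = 0.
Apex's first-order condition: 236 - 8q_A - (q_G) = 0.
Rearranging gives the reaction functions q_G = (348 - q_A)/4 and q_A = (236 - q_G)/8.
Solving the pair: q_G = 82.1935, q_A = 596/31.
Total output Q = 101.4194, so price P = 405 - 101.4194 = 303.5806.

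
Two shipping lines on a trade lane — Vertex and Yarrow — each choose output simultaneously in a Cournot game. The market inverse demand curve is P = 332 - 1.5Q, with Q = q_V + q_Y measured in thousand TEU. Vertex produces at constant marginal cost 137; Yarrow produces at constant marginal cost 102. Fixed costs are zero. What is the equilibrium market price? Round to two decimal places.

190.33

Vertex's profit: π_V = (332 - 1.5Q)q_V - (137q_V). Setting ∂π_V/∂q_V = 0: 195 - 3q_V - (3/2)(q_Y) = 0.
Yarrow's first-order condition: 230 - 3q_Y - (3/2)(q_V) = 0.
Best responses: q_V = (195 - (3/2)q_Y)/3, q_Y = (230 - (3/2)q_V)/3.
Solving the pair: q_V = 320/9, q_Y = 530/9.
Total output Q = 850/9, so price P = 332 - (3/2)·(850/9) = 571/3.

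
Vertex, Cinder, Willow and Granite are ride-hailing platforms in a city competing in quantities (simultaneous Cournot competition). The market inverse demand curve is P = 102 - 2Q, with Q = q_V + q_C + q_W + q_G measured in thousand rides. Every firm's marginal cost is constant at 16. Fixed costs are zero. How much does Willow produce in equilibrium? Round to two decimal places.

8.60

Each firm earns π_i = (102 - 2Q)q_i - 16q_i.
Setting ∂π_i/∂q_i = 0 with rivals' quantities fixed: 86 - 4q_i - 2·Σ_{j≠i} q_j = 0.
With identical firms every q_j equals q_i, so Σ_{j≠i} q_j = 3q_i and 86 = 10q_i, giving q_i = 43/5.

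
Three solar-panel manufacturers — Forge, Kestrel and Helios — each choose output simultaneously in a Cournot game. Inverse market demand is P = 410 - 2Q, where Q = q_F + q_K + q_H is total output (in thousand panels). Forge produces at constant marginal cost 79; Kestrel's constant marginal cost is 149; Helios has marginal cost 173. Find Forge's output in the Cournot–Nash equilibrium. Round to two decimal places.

Forge's profit: π_F = (410 - 2Q)q_F - (79q_F). Setting ∂π_F/∂q_F = 0: 331 - 4q_F - 2(q_K + q_H) = 0.
Kestrel's first-order condition: 261 - 4q_K - 2(q_F + q_H) = 0.
Helios's first-order condition: 237 - 4q_H - 2(q_F + q_K) = 0.
Summing all 3 equations gives 829 − 8Q = 0, hence Q = 829/8.
Back-substituting: q_F = (331 − 829/4)/2 = 495/8, q_K = (261 − 829/4)/2 = 215/8, q_H = (237 − 829/4)/2 = 119/8.

61.88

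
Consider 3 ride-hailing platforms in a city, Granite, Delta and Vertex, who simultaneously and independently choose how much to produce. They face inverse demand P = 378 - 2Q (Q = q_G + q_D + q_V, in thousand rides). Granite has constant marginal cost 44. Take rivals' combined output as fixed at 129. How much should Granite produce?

With rivals' combined output fixed at 129, Granite's profit is π_G = (378 - 2·129 - 2q_G)q_G - (44q_G) = (120 - 2q_G)q_G - (44q_G).
∂π_G/∂q_G = 76 - 4q_G = 0, so q_G = 19.

19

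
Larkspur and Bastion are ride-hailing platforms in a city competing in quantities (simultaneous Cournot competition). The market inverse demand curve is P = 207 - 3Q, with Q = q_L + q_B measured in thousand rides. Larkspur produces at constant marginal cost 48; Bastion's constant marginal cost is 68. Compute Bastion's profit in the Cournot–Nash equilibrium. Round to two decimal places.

524.48

Larkspur's profit: π_L = (207 - 3Q)q_L - (48q_L). Setting ∂π_L/∂q_L = 0: 159 - 6q_L - 3(q_B) = 0.
Bastion's profit: π_B = (207 - 3Q)q_B - (68q_B). Setting ∂π_B/∂q_B = 0: 139 - 6q_B - 3(q_L) = 0.
Rearranging gives the reaction functions q_L = (159 - 3q_B)/6 and q_B = (139 - 3q_L)/6.
Substituting one into the other gives q_L = 179/9 and q_B = 119/9.
Price P = 207 - 3·(298/9) = 323/3.
Bastion's profit: (323/3 - 68)·(119/9) = 524.4815.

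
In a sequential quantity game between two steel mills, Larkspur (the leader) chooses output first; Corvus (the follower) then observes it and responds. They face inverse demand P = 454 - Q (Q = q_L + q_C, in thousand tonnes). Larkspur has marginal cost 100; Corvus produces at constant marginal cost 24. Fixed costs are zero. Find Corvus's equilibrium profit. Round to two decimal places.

Solve by backward induction. Given q_L, the follower Corvus maximises π_C = (454 - q_L - q_C)q_C - 24q_C.
Setting the follower's marginal profit to zero, 430 - q_L - 2q_C = 0, i.e. q_C = (430 - q_L)/2.
Larkspur substitutes q_C(q_L) into its own profit: π_L = q_L(454 - q_L - (430 - q_L)/2) - 100q_L = (239 - (1/2)q_L)q_L - 100q_L.
Leader FOC: 139 - q_L = 0, so q_L = 139.
Then q_C = (430 - 139)/2 = 291/2.
Price P = 454 - 569/2 = 339/2.
Corvus's profit: (339/2 - 24)·(291/2) = 21170.2500.

21170.25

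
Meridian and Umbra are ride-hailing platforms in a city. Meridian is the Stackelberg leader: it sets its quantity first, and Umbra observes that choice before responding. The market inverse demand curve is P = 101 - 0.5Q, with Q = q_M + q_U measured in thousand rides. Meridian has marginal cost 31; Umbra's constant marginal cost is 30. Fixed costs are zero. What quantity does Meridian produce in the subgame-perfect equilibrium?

69

Solve by backward induction. Given q_M, the follower Umbra maximises π_U = (101 - (1/2)q_M - (1/2)q_U)q_U - 30q_U.
∂π_U/∂q_U = 71 - (1/2)q_M - q_U = 0 gives the reaction function q_U = (71 - (1/2)q_M).
Meridian substitutes q_U(q_M) into its own profit: π_M = q_M(101 - (1/2)q_M - (71 - (1/2)q_M)/2) - 31q_M = (131/2 - (1/4)q_M)q_M - 31q_M.
The leader's first-order condition 69/2 - (1/2)q_M = 0 yields q_M = 69.
Then q_U = (71 - (1/2)·69) = 73/2.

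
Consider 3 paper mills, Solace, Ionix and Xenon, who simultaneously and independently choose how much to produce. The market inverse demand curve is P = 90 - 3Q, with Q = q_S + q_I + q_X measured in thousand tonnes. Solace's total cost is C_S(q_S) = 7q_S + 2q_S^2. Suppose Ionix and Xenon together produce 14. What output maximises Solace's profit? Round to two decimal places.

4.10

With rivals' combined output fixed at 14, Solace's profit is π_S = (90 - 3·14 - 3q_S)q_S - (7q_S + 2q_S²) = (48 - 3q_S)q_S - (7q_S + 2q_S²).
∂π_S/∂q_S = 41 - 10q_S = 0, so q_S = 41/10.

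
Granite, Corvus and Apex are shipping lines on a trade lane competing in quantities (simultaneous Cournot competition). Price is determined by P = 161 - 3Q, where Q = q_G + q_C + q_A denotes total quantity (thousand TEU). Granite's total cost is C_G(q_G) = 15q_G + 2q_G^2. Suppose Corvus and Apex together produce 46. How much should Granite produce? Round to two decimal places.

0.80

With rivals' combined output fixed at 46, Granite's profit is π_G = (161 - 3·46 - 3q_G)q_G - (15q_G + 2q_G²) = (23 - 3q_G)q_G - (15q_G + 2q_G²).
∂π_G/∂q_G = 8 - 10q_G = 0, so q_G = 4/5.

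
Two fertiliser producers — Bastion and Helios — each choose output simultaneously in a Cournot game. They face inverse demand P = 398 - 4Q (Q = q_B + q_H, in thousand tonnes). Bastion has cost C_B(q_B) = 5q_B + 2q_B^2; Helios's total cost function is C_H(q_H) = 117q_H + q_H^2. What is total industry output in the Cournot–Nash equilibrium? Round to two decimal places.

44.29

Bastion's profit: π_B = (398 - 4Q)q_B - (5q_B + 2q_B²). Setting ∂π_B/∂q_B = 0: 393 - 12q_B - 4(q_H) = 0.
Helios's first-order condition: 281 - 10q_H - 4(q_B) = 0.
Best responses: q_B = (393 - 4q_H)/12, q_H = (281 - 4q_B)/10.
Solving the pair: q_B = 1403/52, q_H = 225/13.
Total output Q = 1403/52 + 225/13 = 44.2885.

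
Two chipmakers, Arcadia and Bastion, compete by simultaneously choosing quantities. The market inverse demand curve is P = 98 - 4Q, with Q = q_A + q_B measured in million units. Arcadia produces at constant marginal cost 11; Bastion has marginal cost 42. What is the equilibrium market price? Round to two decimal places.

50.33

Arcadia's profit: π_A = (98 - 4Q)q_A - (11q_A). Setting ∂π_A/∂q_A = 0: 87 - 8q_A - 4(q_B) = 0.
Bastion's profit: π_B = (98 - 4Q)q_B - (42q_B). Setting ∂π_B/∂q_B = 0: 56 - 8q_B - 4(q_A) = 0.
Best responses: q_A = (87 - 4q_B)/8, q_B = (56 - 4q_A)/8.
Substituting one into the other gives q_A = 59/6 and q_B = 25/12.
Total output Q = 143/12, so price P = 98 - 4·(143/12) = 151/3.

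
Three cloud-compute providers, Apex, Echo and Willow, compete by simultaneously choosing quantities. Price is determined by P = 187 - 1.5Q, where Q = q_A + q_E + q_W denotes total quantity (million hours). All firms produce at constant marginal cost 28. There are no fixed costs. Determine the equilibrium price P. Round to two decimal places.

67.75

Each firm earns π_i = (187 - 1.5Q)q_i - 28q_i.
Setting ∂π_i/∂q_i = 0 with rivals' quantities fixed: 159 - 3q_i - (3/2)·Σ_{j≠i} q_j = 0.
By symmetry each firm produces the same amount; substituting Σ_{j≠i} q_j = 2q_i yields q_i = 159/6 = 53/2.
Total output Q = 159/2, so price P = 187 - (3/2)·(159/2) = 271/4.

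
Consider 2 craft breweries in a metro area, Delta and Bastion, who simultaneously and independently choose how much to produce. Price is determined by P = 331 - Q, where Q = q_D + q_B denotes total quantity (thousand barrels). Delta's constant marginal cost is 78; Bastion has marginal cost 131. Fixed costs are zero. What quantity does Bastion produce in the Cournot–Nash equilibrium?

Delta's profit: π_D = (331 - Q)q_D - (78q_D). Setting ∂π_D/∂q_D = 0: 253 - 2q_D - (q_B) = 0.
Bastion's first-order condition: 200 - 2q_B - (q_D) = 0.
So q_D = (253 - q_B)/2 and q_B = (200 - q_D)/2.
Substituting one into the other gives q_D = 102 and q_B = 49.

49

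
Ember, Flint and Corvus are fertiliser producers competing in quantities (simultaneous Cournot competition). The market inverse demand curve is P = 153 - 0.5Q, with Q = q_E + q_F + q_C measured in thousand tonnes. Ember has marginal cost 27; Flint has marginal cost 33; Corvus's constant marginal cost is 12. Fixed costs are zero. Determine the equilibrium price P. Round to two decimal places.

Ember's profit: π_E = (153 - 0.5Q)q_E - (27q_E). Setting ∂π_E/∂q_E = 0: 126 - q_E - (1/2)(q_F + q_C) = 0.
Flint's profit: π_F = (153 - 0.5Q)q_F - (33q_F). Setting ∂π_F/∂q_F = 0: 120 - q_F - (1/2)(q_E + q_C) = 0.
Corvus's profit: π_C = (153 - 0.5Q)q_C - (12q_C). Setting ∂π_C/∂q_C = 0: 141 - q_C - (1/2)(q_E + q_F) = 0.
Adding the 3 first-order conditions: 387 − 2Q = 0, so Q = 387/2.
Back-substituting: q_E = (126 − 387/4)/(1/2) = 117/2, q_F = (120 − 387/4)/(1/2) = 93/2, q_C = (141 − 387/4)/(1/2) = 177/2.
Total output Q = 387/2, so price P = 153 - (1/2)·(387/2) = 225/4.

56.25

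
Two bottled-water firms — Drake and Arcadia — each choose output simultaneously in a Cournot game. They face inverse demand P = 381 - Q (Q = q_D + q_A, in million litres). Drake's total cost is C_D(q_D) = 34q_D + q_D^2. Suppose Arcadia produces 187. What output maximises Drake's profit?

40

With the rival's output fixed at 187, Drake's profit is π_D = (381 - 187 - q_D)q_D - (34q_D + q_D²) = (194 - q_D)q_D - (34q_D + q_D²).
∂π_D/∂q_D = 160 - 4q_D = 0, so q_D = 40.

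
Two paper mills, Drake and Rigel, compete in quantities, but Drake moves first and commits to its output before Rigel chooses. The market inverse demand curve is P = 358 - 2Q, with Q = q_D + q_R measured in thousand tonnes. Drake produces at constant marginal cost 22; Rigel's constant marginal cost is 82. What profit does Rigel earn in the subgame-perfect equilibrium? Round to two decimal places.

760.50

Solve by backward induction. Given q_D, the follower Rigel maximises π_R = (358 - 2q_D - 2q_R)q_R - 82q_R.
Setting the follower's marginal profit to zero, 276 - 2q_D - 4q_R = 0, i.e. q_R = (276 - 2q_D)/4.
The leader anticipates this reaction. Substituting into P = 358 - 2Q gives P = 220 - q_D, so π_D = (220 - q_D)q_D - 22q_D.
Leader FOC: 198 - 2q_D = 0, so q_D = 99.
Then q_R = (276 - 2·99)/4 = 39/2.
Price P = 358 - 2·(237/2) = 121.
Rigel's profit: (121 - 82)·(39/2) = 1521/2.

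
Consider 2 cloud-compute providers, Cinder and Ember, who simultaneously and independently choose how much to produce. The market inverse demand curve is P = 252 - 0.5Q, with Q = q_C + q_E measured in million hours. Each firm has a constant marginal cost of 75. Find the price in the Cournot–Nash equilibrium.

A representative firm's profit is π_i = q_i(252 - 0.5Q) - 75q_i.
First-order condition (treating rivals' output as given): 177 - q_i - (1/2)q_j = 0.
With identical firms every q_j equals q_i, so q_j = q_i and 177 = (3/2)q_i, giving q_i = 118.
Total output Q = 236, so price P = 252 - (1/2)·236 = 134.

134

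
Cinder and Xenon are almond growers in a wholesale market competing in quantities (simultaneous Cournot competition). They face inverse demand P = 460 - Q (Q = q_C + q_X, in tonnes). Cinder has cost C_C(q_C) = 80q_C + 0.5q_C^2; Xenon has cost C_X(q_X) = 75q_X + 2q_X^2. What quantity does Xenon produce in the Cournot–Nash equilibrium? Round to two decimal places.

Cinder's profit: π_C = (460 - Q)q_C - (80q_C + (1/2)q_C²). Setting ∂π_C/∂q_C = 0: 380 - 3q_C - (q_X) = 0.
Xenon's first-order condition: 385 - 6q_X - (q_C) = 0.
So q_C = (380 - q_X)/3 and q_X = (385 - q_C)/6.
Substituting one into the other gives q_C = 1895/17 and q_X = 775/17.

45.59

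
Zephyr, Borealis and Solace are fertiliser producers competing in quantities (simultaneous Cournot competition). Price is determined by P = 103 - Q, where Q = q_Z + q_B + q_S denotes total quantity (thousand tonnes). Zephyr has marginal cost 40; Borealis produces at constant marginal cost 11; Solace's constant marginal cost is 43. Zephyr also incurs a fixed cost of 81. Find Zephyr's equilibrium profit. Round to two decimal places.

4.56

Zephyr's profit: π_Z = (103 - Q)q_Z - (40q_Z). Setting ∂π_Z/∂q_Z = 0: 63 - 2q_Z - (q_B + q_S) = 0.
Borealis's profit: π_B = (103 - Q)q_B - (11q_B). Setting ∂π_B/∂q_B = 0: 92 - 2q_B - (q_Z + q_S) = 0.
Solace's profit: π_S = (103 - Q)q_S - (43q_S). Setting ∂π_S/∂q_S = 0: 60 - 2q_S - (q_Z + q_B) = 0.
Summing all 3 equations gives 215 − 4Q = 0, hence Q = 215/4.
Back-substituting: q_Z = (63 − 215/4) = 37/4, q_B = (92 − 215/4) = 153/4, q_S = (60 − 215/4) = 25/4.
Price P = 103 - 215/4 = 197/4.
Zephyr's profit: (197/4 - 40)·(37/4) - 81 = 73/16.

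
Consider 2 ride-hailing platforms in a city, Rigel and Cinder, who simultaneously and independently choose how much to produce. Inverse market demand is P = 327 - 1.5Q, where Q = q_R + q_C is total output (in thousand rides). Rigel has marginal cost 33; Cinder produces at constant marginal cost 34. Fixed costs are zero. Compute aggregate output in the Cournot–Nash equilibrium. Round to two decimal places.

Rigel's profit: π_R = (327 - 1.5Q)q_R - (33q_R). Setting ∂π_R/∂q_R = 0: 294 - 3q_R - (3/2)(q_C) = 0.
Cinder's first-order condition: 293 - 3q_C - (3/2)(q_R) = 0.
Rearranging gives the reaction functions q_R = (294 - (3/2)q_C)/3 and q_C = (293 - (3/2)q_R)/3.
Solving the pair: q_R = 590/9, q_C = 584/9.
Total output Q = 590/9 + 584/9 = 1174/9.

130.44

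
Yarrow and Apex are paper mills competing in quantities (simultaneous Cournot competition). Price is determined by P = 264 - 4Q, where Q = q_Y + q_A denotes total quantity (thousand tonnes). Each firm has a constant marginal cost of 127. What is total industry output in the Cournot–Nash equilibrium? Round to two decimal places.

22.83

A representative firm's profit is π_i = q_i(264 - 4Q) - 127q_i.
First-order condition (treating rivals' output as given): 137 - 8q_i - 4q_j = 0.
By symmetry each firm produces the same amount; substituting q_j = q_i yields q_i = 137/12.
Total output Q = 137/12 + 137/12 = 137/6.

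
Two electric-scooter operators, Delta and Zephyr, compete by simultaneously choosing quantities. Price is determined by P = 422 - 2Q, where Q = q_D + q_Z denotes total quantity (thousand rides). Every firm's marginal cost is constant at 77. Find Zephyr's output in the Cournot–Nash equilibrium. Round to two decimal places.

57.50

Each firm earns π_i = (422 - 2Q)q_i - 77q_i.
First-order condition (treating rivals' output as given): 345 - 4q_i - 2q_j = 0.
By symmetry each firm produces the same amount; substituting q_j = q_i yields q_i = 345/6 = 115/2.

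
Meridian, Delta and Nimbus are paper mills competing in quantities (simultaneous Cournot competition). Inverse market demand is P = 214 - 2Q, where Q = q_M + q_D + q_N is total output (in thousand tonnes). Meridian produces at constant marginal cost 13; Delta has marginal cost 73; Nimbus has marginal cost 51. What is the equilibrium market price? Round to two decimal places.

Meridian's profit: π_M = (214 - 2Q)q_M - (13q_M). Setting ∂π_M/∂q_M = 0: 201 - 4q_M - 2(q_D + q_N) = 0.
Delta's profit: π_D = (214 - 2Q)q_D - (73q_D). Setting ∂π_D/∂q_D = 0: 141 - 4q_D - 2(q_M + q_N) = 0.
Nimbus's first-order condition: 163 - 4q_N - 2(q_M + q_D) = 0.
Adding the 3 first-order conditions: 505 − 8Q = 0, so Q = 505/8.
Back-substituting: q_M = (201 − 505/4)/2 = 299/8, q_D = (141 − 505/4)/2 = 59/8, q_N = (163 − 505/4)/2 = 147/8.
Total output Q = 505/8, so price P = 214 - 2·(505/8) = 351/4.

87.75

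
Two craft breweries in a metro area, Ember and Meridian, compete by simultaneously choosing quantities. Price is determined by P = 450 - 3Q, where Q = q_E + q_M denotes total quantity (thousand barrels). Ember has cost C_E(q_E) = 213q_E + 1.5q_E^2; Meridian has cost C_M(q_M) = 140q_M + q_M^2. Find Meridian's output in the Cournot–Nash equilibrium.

33

Ember's profit: π_E = (450 - 3Q)q_E - (213q_E + (3/2)q_E²). Setting ∂π_E/∂q_E = 0: 237 - 9q_E - 3(q_M) = 0.
Meridian's profit: π_M = (450 - 3Q)q_M - (140q_M + q_M²). Setting ∂π_M/∂q_M = 0: 310 - 8q_M - 3(q_E) = 0.
Rearranging gives the reaction functions q_E = (237 - 3q_M)/9 and q_M = (310 - 3q_E)/8.
Solving the pair: q_E = 46/3, q_M = 33.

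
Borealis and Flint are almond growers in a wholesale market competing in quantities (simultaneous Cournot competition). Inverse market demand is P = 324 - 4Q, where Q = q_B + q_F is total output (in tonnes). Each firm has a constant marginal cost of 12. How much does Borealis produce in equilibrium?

A representative firm's profit is π_i = q_i(324 - 4Q) - 12q_i.
First-order condition (treating rivals' output as given): 312 - 8q_i - 4q_j = 0.
By symmetry each firm produces the same amount; substituting q_j = q_i yields q_i = 312/12 = 26.

26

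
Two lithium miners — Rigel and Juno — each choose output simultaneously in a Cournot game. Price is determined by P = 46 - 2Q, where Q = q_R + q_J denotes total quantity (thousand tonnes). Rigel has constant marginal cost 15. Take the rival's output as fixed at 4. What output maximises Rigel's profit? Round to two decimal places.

With the rival's output fixed at 4, Rigel's profit is π_R = (46 - 2·4 - 2q_R)q_R - (15q_R) = (38 - 2q_R)q_R - (15q_R).
∂π_R/∂q_R = 23 - 4q_R = 0, so q_R = 23/4.

5.75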